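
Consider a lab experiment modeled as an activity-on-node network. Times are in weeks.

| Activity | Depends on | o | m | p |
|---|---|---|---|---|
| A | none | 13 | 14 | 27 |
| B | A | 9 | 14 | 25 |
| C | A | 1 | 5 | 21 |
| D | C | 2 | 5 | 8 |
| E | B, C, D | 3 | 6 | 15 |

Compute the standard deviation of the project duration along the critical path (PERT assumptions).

te_A = (13 + 4·14 + 27)/6 = 96/6 = 16; σ²_A = ((27−13)/6)² = 5.444
te_B = (9 + 4·14 + 25)/6 = 90/6 = 15; σ²_B = ((25−9)/6)² = 7.111
te_C = (1 + 4·5 + 21)/6 = 42/6 = 7; σ²_C = ((21−1)/6)² = 11.111
te_D = (2 + 4·5 + 8)/6 = 30/6 = 5; σ²_D = ((8−2)/6)² = 1.000
te_E = (3 + 4·6 + 15)/6 = 42/6 = 7; σ²_E = ((15−3)/6)² = 4.000

Forward pass:
ES_A = 0; EF_A = 16
ES_B = 16; EF_B = 16+15 = 31
ES_C = 16; EF_C = 16+7 = 23
ES_D = 23; EF_D = 23+5 = 28
ES_E = max(EF_B=31, EF_C=23, EF_D=28) = 31; EF_E = 31+7 = 38
Expected project duration μ = 38 weeks. Critical path: A → B → E.

Variance along critical path = 5.444 + 7.111 + 4.000 = 16.556
σ = √16.556 = 4.069 weeks

4.07 weeks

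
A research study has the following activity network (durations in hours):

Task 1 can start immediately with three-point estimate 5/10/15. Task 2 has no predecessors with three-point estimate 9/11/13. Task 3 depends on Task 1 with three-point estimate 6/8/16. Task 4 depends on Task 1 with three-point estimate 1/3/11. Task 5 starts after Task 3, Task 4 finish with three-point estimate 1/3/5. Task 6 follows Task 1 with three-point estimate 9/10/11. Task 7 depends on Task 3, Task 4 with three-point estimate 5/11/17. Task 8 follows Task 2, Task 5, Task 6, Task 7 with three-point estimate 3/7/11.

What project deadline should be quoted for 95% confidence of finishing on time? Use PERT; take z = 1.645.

te_Task 1 = (5 + 4·10 + 15)/6 = 60/6 = 10; σ²_Task 1 = ((15−5)/6)² = 2.778
te_Task 2 = (9 + 4·11 + 13)/6 = 66/6 = 11; σ²_Task 2 = ((13−9)/6)² = 0.444
te_Task 3 = (6 + 4·8 + 16)/6 = 54/6 = 9; σ²_Task 3 = ((16−6)/6)² = 2.778
te_Task 4 = (1 + 4·3 + 11)/6 = 24/6 = 4; σ²_Task 4 = ((11−1)/6)² = 2.778
te_Task 5 = (1 + 4·3 + 5)/6 = 18/6 = 3; σ²_Task 5 = ((5−1)/6)² = 0.444
te_Task 6 = (9 + 4·10 + 11)/6 = 60/6 = 10; σ²_Task 6 = ((11−9)/6)² = 0.111
te_Task 7 = (5 + 4·11 + 17)/6 = 66/6 = 11; σ²_Task 7 = ((17−5)/6)² = 4.000
te_Task 8 = (3 + 4·7 + 11)/6 = 42/6 = 7; σ²_Task 8 = ((11−3)/6)² = 1.778

Forward pass:
ES_Task 1 = 0; EF_Task 1 = 10
ES_Task 2 = 0; EF_Task 2 = 11
ES_Task 3 = 10; EF_Task 3 = 10+9 = 19
ES_Task 4 = 10; EF_Task 4 = 10+4 = 14
ES_Task 5 = max(EF_Task 3=19, EF_Task 4=14) = 19; EF_Task 5 = 19+3 = 22
ES_Task 6 = 10; EF_Task 6 = 10+10 = 20
ES_Task 7 = max(EF_Task 3=19, EF_Task 4=14) = 19; EF_Task 7 = 19+11 = 30
ES_Task 8 = max(EF_Task 2=11, EF_Task 5=22, EF_Task 6=20, EF_Task 7=30) = 30; EF_Task 8 = 30+7 = 37
Expected project duration μ = 37 hours. Critical path: Task 1 → Task 3 → Task 7 → Task 8.

Variance along critical path = 2.778 + 2.778 + 4.000 + 1.778 = 11.333; σ = 3.367 hours.
D = μ + z·σ = 37 + 1.645·3.367 = 42.5 hours

42.5 hours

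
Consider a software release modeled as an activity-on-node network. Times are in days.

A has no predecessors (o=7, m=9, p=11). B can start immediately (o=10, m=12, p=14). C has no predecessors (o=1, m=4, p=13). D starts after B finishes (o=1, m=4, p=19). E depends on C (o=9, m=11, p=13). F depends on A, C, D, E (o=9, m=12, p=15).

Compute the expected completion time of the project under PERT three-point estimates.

te_A = (7 + 4·9 + 11)/6 = 54/6 = 9
te_B = (10 + 4·12 + 14)/6 = 72/6 = 12
te_C = (1 + 4·4 + 13)/6 = 30/6 = 5
te_D = (1 + 4·4 + 19)/6 = 36/6 = 6
te_E = (9 + 4·11 + 13)/6 = 66/6 = 11
te_F = (9 + 4·12 + 15)/6 = 72/6 = 12

Forward pass:
ES_A = 0; EF_A = 9
ES_B = 0; EF_B = 12
ES_C = 0; EF_C = 5
ES_D = 12; EF_D = 12+6 = 18
ES_E = 5; EF_E = 5+11 = 16
ES_F = max(EF_A=9, EF_C=5, EF_D=18, EF_E=16) = 18; EF_F = 18+12 = 30
Expected project duration μ = 30 days. Critical path: B → D → F.

30 days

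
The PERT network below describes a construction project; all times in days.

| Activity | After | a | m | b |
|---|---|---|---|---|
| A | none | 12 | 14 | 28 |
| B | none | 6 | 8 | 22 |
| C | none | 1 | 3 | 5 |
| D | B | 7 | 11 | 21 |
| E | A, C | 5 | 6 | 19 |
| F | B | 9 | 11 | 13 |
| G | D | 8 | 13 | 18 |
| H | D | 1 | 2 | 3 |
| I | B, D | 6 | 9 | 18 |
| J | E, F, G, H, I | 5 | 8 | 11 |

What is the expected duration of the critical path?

43 days

te_A = (12 + 4·14 + 28)/6 = 96/6 = 16
te_B = (6 + 4·8 + 22)/6 = 60/6 = 10
te_C = (1 + 4·3 + 5)/6 = 18/6 = 3
te_D = (7 + 4·11 + 21)/6 = 72/6 = 12
te_E = (5 + 4·6 + 19)/6 = 48/6 = 8
te_F = (9 + 4·11 + 13)/6 = 66/6 = 11
te_G = (8 + 4·13 + 18)/6 = 78/6 = 13
te_H = (1 + 4·2 + 3)/6 = 12/6 = 2
te_I = (6 + 4·9 + 18)/6 = 60/6 = 10
te_J = (5 + 4·8 + 11)/6 = 48/6 = 8

Forward pass:
ES_A = 0; EF_A = 16
ES_B = 0; EF_B = 10
ES_C = 0; EF_C = 3
ES_D = 10; EF_D = 10+12 = 22
ES_E = max(EF_A=16, EF_C=3) = 16; EF_E = 16+8 = 24
ES_F = 10; EF_F = 10+11 = 21
ES_G = 22; EF_G = 22+13 = 35
ES_H = 22; EF_H = 22+2 = 24
ES_I = max(EF_B=10, EF_D=22) = 22; EF_I = 22+10 = 32
ES_J = max(EF_E=24, EF_F=21, EF_G=35, EF_H=24, EF_I=32) = 35; EF_J = 35+8 = 43
Expected project duration μ = 43 days. Critical path: B → D → G → J.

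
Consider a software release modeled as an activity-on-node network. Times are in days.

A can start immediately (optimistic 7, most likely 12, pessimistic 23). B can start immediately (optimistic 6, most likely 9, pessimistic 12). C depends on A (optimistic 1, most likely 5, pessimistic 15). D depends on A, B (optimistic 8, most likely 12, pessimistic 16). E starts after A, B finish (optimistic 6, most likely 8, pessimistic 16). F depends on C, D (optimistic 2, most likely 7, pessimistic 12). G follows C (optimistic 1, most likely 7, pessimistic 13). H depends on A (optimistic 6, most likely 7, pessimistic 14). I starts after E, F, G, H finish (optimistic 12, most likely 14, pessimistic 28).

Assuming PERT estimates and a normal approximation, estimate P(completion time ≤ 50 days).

te_A = (7 + 4·12 + 23)/6 = 78/6 = 13; σ²_A = ((23−7)/6)² = 7.111
te_B = (6 + 4·9 + 12)/6 = 54/6 = 9; σ²_B = ((12−6)/6)² = 1.000
te_C = (1 + 4·5 + 15)/6 = 36/6 = 6; σ²_C = ((15−1)/6)² = 5.444
te_D = (8 + 4·12 + 16)/6 = 72/6 = 12; σ²_D = ((16−8)/6)² = 1.778
te_E = (6 + 4·8 + 16)/6 = 54/6 = 9; σ²_E = ((16−6)/6)² = 2.778
te_F = (2 + 4·7 + 12)/6 = 42/6 = 7; σ²_F = ((12−2)/6)² = 2.778
te_G = (1 + 4·7 + 13)/6 = 42/6 = 7; σ²_G = ((13−1)/6)² = 4.000
te_H = (6 + 4·7 + 14)/6 = 48/6 = 8; σ²_H = ((14−6)/6)² = 1.778
te_I = (12 + 4·14 + 28)/6 = 96/6 = 16; σ²_I = ((28−12)/6)² = 7.111

Forward pass:
ES_A = 0; EF_A = 13
ES_B = 0; EF_B = 9
ES_C = 13; EF_C = 13+6 = 19
ES_D = max(EF_A=13, EF_B=9) = 13; EF_D = 13+12 = 25
ES_E = max(EF_A=13, EF_B=9) = 13; EF_E = 13+9 = 22
ES_F = max(EF_C=19, EF_D=25) = 25; EF_F = 25+7 = 32
ES_G = 19; EF_G = 19+7 = 26
ES_H = 13; EF_H = 13+8 = 21
ES_I = max(EF_E=22, EF_F=32, EF_G=26, EF_H=21) = 32; EF_I = 32+16 = 48
Expected project duration μ = 48 days. Critical path: A → D → F → I.

Variance along critical path = 7.111 + 1.778 + 2.778 + 7.111 = 18.778; σ = √18.778 = 4.333 days.
Z = (50 − 48) / 4.333 = 0.462
P(T ≤ 50) = Φ(0.462) ≈ 0.678

0.678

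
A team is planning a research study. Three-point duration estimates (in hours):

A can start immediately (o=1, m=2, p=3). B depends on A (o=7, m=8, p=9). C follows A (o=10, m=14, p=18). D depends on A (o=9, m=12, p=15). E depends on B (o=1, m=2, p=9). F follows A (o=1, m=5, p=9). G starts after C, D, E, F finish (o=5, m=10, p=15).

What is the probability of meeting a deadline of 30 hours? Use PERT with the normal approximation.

0.968

te_A = (1 + 4·2 + 3)/6 = 12/6 = 2; σ²_A = ((3−1)/6)² = 0.111
te_B = (7 + 4·8 + 9)/6 = 48/6 = 8; σ²_B = ((9−7)/6)² = 0.111
te_C = (10 + 4·14 + 18)/6 = 84/6 = 14; σ²_C = ((18−10)/6)² = 1.778
te_D = (9 + 4·12 + 15)/6 = 72/6 = 12; σ²_D = ((15−9)/6)² = 1.000
te_E = (1 + 4·2 + 9)/6 = 18/6 = 3; σ²_E = ((9−1)/6)² = 1.778
te_F = (1 + 4·5 + 9)/6 = 30/6 = 5; σ²_F = ((9−1)/6)² = 1.778
te_G = (5 + 4·10 + 15)/6 = 60/6 = 10; σ²_G = ((15−5)/6)² = 2.778

Forward pass:
ES_A = 0; EF_A = 2
ES_B = 2; EF_B = 2+8 = 10
ES_C = 2; EF_C = 2+14 = 16
ES_D = 2; EF_D = 2+12 = 14
ES_E = 10; EF_E = 10+3 = 13
ES_F = 2; EF_F = 2+5 = 7
ES_G = max(EF_C=16, EF_D=14, EF_E=13, EF_F=7) = 16; EF_G = 16+10 = 26
Expected project duration μ = 26 hours. Critical path: A → C → G.

Variance along critical path = 0.111 + 1.778 + 2.778 = 4.667; σ = √4.667 = 2.160 hours.
Z = (30 − 26) / 2.160 = 1.852
P(T ≤ 30) = Φ(1.852) ≈ 0.968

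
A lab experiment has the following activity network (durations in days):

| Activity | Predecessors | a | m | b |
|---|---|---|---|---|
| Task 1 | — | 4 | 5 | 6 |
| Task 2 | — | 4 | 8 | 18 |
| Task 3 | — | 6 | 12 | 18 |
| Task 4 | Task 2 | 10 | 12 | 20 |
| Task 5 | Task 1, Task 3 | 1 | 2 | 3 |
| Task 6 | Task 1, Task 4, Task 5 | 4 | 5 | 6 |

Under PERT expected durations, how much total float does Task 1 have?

te_Task 1 = (4 + 4·5 + 6)/6 = 30/6 = 5
te_Task 2 = (4 + 4·8 + 18)/6 = 54/6 = 9
te_Task 3 = (6 + 4·12 + 18)/6 = 72/6 = 12
te_Task 4 = (10 + 4·12 + 20)/6 = 78/6 = 13
te_Task 5 = (1 + 4·2 + 3)/6 = 12/6 = 2
te_Task 6 = (4 + 4·5 + 6)/6 = 30/6 = 5

Forward pass:
ES_Task 1 = 0; EF_Task 1 = 5
ES_Task 2 = 0; EF_Task 2 = 9
ES_Task 3 = 0; EF_Task 3 = 12
ES_Task 4 = 9; EF_Task 4 = 9+13 = 22
ES_Task 5 = max(EF_Task 1=5, EF_Task 3=12) = 12; EF_Task 5 = 12+2 = 14
ES_Task 6 = max(EF_Task 1=5, EF_Task 4=22, EF_Task 5=14) = 22; EF_Task 6 = 22+5 = 27
Expected project duration μ = 27 days. Critical path: Task 2 → Task 4 → Task 6.

Backward pass:
LF_Task 6 = 27; LS_Task 6 = 27−5 = 22
LF_Task 5 = LS_Task 6 = 22; LS_Task 5 = 22−2 = 20
LF_Task 4 = LS_Task 6 = 22; LS_Task 4 = 22−13 = 9
LF_Task 3 = LS_Task 5 = 20; LS_Task 3 = 20−12 = 8
LF_Task 2 = LS_Task 4 = 9; LS_Task 2 = 9−9 = 0
LF_Task 1 = min(LS_Task 5=20, LS_Task 6=22) = 20; LS_Task 1 = 20−5 = 15
Slack_Task 1 = LS_Task 1 − ES_Task 1 = 15 − 0 = 15

15 days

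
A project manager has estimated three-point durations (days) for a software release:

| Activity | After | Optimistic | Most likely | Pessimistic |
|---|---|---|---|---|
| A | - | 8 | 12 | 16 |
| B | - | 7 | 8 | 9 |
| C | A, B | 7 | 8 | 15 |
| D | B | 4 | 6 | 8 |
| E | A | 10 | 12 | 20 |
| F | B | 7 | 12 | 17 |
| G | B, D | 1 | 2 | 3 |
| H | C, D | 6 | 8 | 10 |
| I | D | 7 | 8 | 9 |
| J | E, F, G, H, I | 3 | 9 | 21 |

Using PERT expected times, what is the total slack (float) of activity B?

4 days

te_A = (8 + 4·12 + 16)/6 = 72/6 = 12
te_B = (7 + 4·8 + 9)/6 = 48/6 = 8
te_C = (7 + 4·8 + 15)/6 = 54/6 = 9
te_D = (4 + 4·6 + 8)/6 = 36/6 = 6
te_E = (10 + 4·12 + 20)/6 = 78/6 = 13
te_F = (7 + 4·12 + 17)/6 = 72/6 = 12
te_G = (1 + 4·2 + 3)/6 = 12/6 = 2
te_H = (6 + 4·8 + 10)/6 = 48/6 = 8
te_I = (7 + 4·8 + 9)/6 = 48/6 = 8
te_J = (3 + 4·9 + 21)/6 = 60/6 = 10

Forward pass:
ES_A = 0; EF_A = 12
ES_B = 0; EF_B = 8
ES_C = max(EF_A=12, EF_B=8) = 12; EF_C = 12+9 = 21
ES_D = 8; EF_D = 8+6 = 14
ES_E = 12; EF_E = 12+13 = 25
ES_F = 8; EF_F = 8+12 = 20
ES_G = max(EF_B=8, EF_D=14) = 14; EF_G = 14+2 = 16
ES_H = max(EF_C=21, EF_D=14) = 21; EF_H = 21+8 = 29
ES_I = 14; EF_I = 14+8 = 22
ES_J = max(EF_E=25, EF_F=20, EF_G=16, EF_H=29, EF_I=22) = 29; EF_J = 29+10 = 39
Expected project duration μ = 39 days. Critical path: A → C → H → J.

Backward pass:
LF_J = 39; LS_J = 39−10 = 29
LF_I = LS_J = 29; LS_I = 29−8 = 21
LF_H = LS_J = 29; LS_H = 29−8 = 21
LF_G = LS_J = 29; LS_G = 29−2 = 27
LF_F = LS_J = 29; LS_F = 29−12 = 17
LF_E = LS_J = 29; LS_E = 29−13 = 16
LF_D = min(LS_G=27, LS_H=21, LS_I=21) = 21; LS_D = 21−6 = 15
LF_C = LS_H = 21; LS_C = 21−9 = 12
LF_B = min(LS_C=12, LS_D=15, LS_F=17, LS_G=27) = 12; LS_B = 12−8 = 4
LF_A = min(LS_C=12, LS_E=16) = 12; LS_A = 12−12 = 0
Slack_B = LS_B − ES_B = 4 − 0 = 4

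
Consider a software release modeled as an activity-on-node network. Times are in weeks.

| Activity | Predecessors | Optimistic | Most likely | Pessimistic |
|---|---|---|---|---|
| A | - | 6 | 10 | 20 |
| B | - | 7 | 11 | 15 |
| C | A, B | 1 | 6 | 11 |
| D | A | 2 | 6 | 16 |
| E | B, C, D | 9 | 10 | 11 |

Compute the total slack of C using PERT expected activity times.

1 weeks

te_A = (6 + 4·10 + 20)/6 = 66/6 = 11
te_B = (7 + 4·11 + 15)/6 = 66/6 = 11
te_C = (1 + 4·6 + 11)/6 = 36/6 = 6
te_D = (2 + 4·6 + 16)/6 = 42/6 = 7
te_E = (9 + 4·10 + 11)/6 = 60/6 = 10

Forward pass:
ES_A = 0; EF_A = 11
ES_B = 0; EF_B = 11
ES_C = max(EF_A=11, EF_B=11) = 11; EF_C = 11+6 = 17
ES_D = 11; EF_D = 11+7 = 18
ES_E = max(EF_B=11, EF_C=17, EF_D=18) = 18; EF_E = 18+10 = 28
Expected project duration μ = 28 weeks. Critical path: A → D → E.

Backward pass:
LF_E = 28; LS_E = 28−10 = 18
LF_D = LS_E = 18; LS_D = 18−7 = 11
LF_C = LS_E = 18; LS_C = 18−6 = 12
LF_B = min(LS_C=12, LS_E=18) = 12; LS_B = 12−11 = 1
LF_A = min(LS_C=12, LS_D=11) = 11; LS_A = 11−11 = 0
Slack_C = LS_C − ES_C = 12 − 11 = 1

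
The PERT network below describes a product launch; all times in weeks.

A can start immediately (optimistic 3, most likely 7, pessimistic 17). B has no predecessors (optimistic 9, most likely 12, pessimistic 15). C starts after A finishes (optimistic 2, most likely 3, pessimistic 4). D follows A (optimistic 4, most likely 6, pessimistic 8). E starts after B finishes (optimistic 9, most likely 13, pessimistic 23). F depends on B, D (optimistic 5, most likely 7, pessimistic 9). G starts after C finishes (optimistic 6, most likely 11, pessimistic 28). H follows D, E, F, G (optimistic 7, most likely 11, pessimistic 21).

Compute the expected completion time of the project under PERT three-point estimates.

te_A = (3 + 4·7 + 17)/6 = 48/6 = 8
te_B = (9 + 4·12 + 15)/6 = 72/6 = 12
te_C = (2 + 4·3 + 4)/6 = 18/6 = 3
te_D = (4 + 4·6 + 8)/6 = 36/6 = 6
te_E = (9 + 4·13 + 23)/6 = 84/6 = 14
te_F = (5 + 4·7 + 9)/6 = 42/6 = 7
te_G = (6 + 4·11 + 28)/6 = 78/6 = 13
te_H = (7 + 4·11 + 21)/6 = 72/6 = 12

Forward pass:
ES_A = 0; EF_A = 8
ES_B = 0; EF_B = 12
ES_C = 8; EF_C = 8+3 = 11
ES_D = 8; EF_D = 8+6 = 14
ES_E = 12; EF_E = 12+14 = 26
ES_F = max(EF_B=12, EF_D=14) = 14; EF_F = 14+7 = 21
ES_G = 11; EF_G = 11+13 = 24
ES_H = max(EF_D=14, EF_E=26, EF_F=21, EF_G=24) = 26; EF_H = 26+12 = 38
Expected project duration μ = 38 weeks. Critical path: B → E → H.

38 weeks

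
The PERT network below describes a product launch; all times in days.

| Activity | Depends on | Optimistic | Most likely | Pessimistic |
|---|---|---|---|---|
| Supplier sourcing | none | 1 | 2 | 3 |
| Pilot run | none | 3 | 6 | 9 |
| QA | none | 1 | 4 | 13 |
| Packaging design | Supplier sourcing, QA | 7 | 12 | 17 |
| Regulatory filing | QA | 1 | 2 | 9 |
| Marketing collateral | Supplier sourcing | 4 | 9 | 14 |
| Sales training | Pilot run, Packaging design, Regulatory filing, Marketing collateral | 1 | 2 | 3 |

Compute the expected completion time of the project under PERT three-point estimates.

te_Supplier sourcing = (1 + 4·2 + 3)/6 = 12/6 = 2
te_Pilot run = (3 + 4·6 + 9)/6 = 36/6 = 6
te_QA = (1 + 4·4 + 13)/6 = 30/6 = 5
te_Packaging design = (7 + 4·12 + 17)/6 = 72/6 = 12
te_Regulatory filing = (1 + 4·2 + 9)/6 = 18/6 = 3
te_Marketing collateral = (4 + 4·9 + 14)/6 = 54/6 = 9
te_Sales training = (1 + 4·2 + 3)/6 = 12/6 = 2

Forward pass:
ES_Supplier sourcing = 0; EF_Supplier sourcing = 2
ES_Pilot run = 0; EF_Pilot run = 6
ES_QA = 0; EF_QA = 5
ES_Packaging design = max(EF_Supplier sourcing=2, EF_QA=5) = 5; EF_Packaging design = 5+12 = 17
ES_Regulatory filing = 5; EF_Regulatory filing = 5+3 = 8
ES_Marketing collateral = 2; EF_Marketing collateral = 2+9 = 11
ES_Sales training = max(EF_Pilot run=6, EF_Packaging design=17, EF_Regulatory filing=8, EF_Marketing collateral=11) = 17; EF_Sales training = 17+2 = 19
Expected project duration μ = 19 days. Critical path: QA → Packaging design → Sales training.

19 days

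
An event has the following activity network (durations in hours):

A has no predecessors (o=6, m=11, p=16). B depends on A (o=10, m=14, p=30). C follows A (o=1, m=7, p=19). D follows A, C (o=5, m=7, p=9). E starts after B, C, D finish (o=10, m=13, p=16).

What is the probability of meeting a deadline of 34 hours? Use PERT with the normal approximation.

te_A = (6 + 4·11 + 16)/6 = 66/6 = 11; σ²_A = ((16−6)/6)² = 2.778
te_B = (10 + 4·14 + 30)/6 = 96/6 = 16; σ²_B = ((30−10)/6)² = 11.111
te_C = (1 + 4·7 + 19)/6 = 48/6 = 8; σ²_C = ((19−1)/6)² = 9.000
te_D = (5 + 4·7 + 9)/6 = 42/6 = 7; σ²_D = ((9−5)/6)² = 0.444
te_E = (10 + 4·13 + 16)/6 = 78/6 = 13; σ²_E = ((16−10)/6)² = 1.000

Forward pass:
ES_A = 0; EF_A = 11
ES_B = 11; EF_B = 11+16 = 27
ES_C = 11; EF_C = 11+8 = 19
ES_D = max(EF_A=11, EF_C=19) = 19; EF_D = 19+7 = 26
ES_E = max(EF_B=27, EF_C=19, EF_D=26) = 27; EF_E = 27+13 = 40
Expected project duration μ = 40 hours. Critical path: A → B → E.

Variance along critical path = 2.778 + 11.111 + 1.000 = 14.889; σ = √14.889 = 3.859 hours.
Z = (34 − 40) / 3.859 = -1.555
P(T ≤ 34) = Φ(-1.555) ≈ 0.060

0.060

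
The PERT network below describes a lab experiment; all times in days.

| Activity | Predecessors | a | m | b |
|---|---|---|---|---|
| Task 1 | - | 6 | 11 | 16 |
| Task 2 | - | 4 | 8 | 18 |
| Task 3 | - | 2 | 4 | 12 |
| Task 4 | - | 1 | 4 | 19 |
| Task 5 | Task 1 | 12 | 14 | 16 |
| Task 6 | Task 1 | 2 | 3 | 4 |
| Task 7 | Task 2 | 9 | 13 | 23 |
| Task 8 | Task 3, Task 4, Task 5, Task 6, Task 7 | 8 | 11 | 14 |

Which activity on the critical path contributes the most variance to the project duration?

te_Task 1 = (6 + 4·11 + 16)/6 = 66/6 = 11; σ²_Task 1 = ((16−6)/6)² = 2.778
te_Task 2 = (4 + 4·8 + 18)/6 = 54/6 = 9; σ²_Task 2 = ((18−4)/6)² = 5.444
te_Task 3 = (2 + 4·4 + 12)/6 = 30/6 = 5; σ²_Task 3 = ((12−2)/6)² = 2.778
te_Task 4 = (1 + 4·4 + 19)/6 = 36/6 = 6; σ²_Task 4 = ((19−1)/6)² = 9.000
te_Task 5 = (12 + 4·14 + 16)/6 = 84/6 = 14; σ²_Task 5 = ((16−12)/6)² = 0.444
te_Task 6 = (2 + 4·3 + 4)/6 = 18/6 = 3; σ²_Task 6 = ((4−2)/6)² = 0.111
te_Task 7 = (9 + 4·13 + 23)/6 = 84/6 = 14; σ²_Task 7 = ((23−9)/6)² = 5.444
te_Task 8 = (8 + 4·11 + 14)/6 = 66/6 = 11; σ²_Task 8 = ((14−8)/6)² = 1.000

Forward pass:
ES_Task 1 = 0; EF_Task 1 = 11
ES_Task 2 = 0; EF_Task 2 = 9
ES_Task 3 = 0; EF_Task 3 = 5
ES_Task 4 = 0; EF_Task 4 = 6
ES_Task 5 = 11; EF_Task 5 = 11+14 = 25
ES_Task 6 = 11; EF_Task 6 = 11+3 = 14
ES_Task 7 = 9; EF_Task 7 = 9+14 = 23
ES_Task 8 = max(EF_Task 3=5, EF_Task 4=6, EF_Task 5=25, EF_Task 6=14, EF_Task 7=23) = 25; EF_Task 8 = 25+11 = 36
Expected project duration μ = 36 days. Critical path: Task 1 → Task 5 → Task 8.

Variances on critical path: σ²_Task 1=2.778, σ²_Task 5=0.444, σ²_Task 8=1.000.
Largest is σ²_Task 1 = 2.778.

Task 1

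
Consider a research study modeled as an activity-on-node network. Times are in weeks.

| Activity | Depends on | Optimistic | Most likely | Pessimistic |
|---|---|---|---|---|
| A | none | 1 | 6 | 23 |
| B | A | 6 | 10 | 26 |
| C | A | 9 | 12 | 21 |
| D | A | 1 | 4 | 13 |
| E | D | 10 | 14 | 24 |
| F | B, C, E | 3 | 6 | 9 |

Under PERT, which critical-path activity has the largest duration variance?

te_A = (1 + 4·6 + 23)/6 = 48/6 = 8; σ²_A = ((23−1)/6)² = 13.444
te_B = (6 + 4·10 + 26)/6 = 72/6 = 12; σ²_B = ((26−6)/6)² = 11.111
te_C = (9 + 4·12 + 21)/6 = 78/6 = 13; σ²_C = ((21−9)/6)² = 4.000
te_D = (1 + 4·4 + 13)/6 = 30/6 = 5; σ²_D = ((13−1)/6)² = 4.000
te_E = (10 + 4·14 + 24)/6 = 90/6 = 15; σ²_E = ((24−10)/6)² = 5.444
te_F = (3 + 4·6 + 9)/6 = 36/6 = 6; σ²_F = ((9−3)/6)² = 1.000

Forward pass:
ES_A = 0; EF_A = 8
ES_B = 8; EF_B = 8+12 = 20
ES_C = 8; EF_C = 8+13 = 21
ES_D = 8; EF_D = 8+5 = 13
ES_E = 13; EF_E = 13+15 = 28
ES_F = max(EF_B=20, EF_C=21, EF_E=28) = 28; EF_F = 28+6 = 34
Expected project duration μ = 34 weeks. Critical path: A → D → E → F.

Variances on critical path: σ²_A=13.444, σ²_D=4.000, σ²_E=5.444, σ²_F=1.000.
Largest is σ²_A = 13.444.

A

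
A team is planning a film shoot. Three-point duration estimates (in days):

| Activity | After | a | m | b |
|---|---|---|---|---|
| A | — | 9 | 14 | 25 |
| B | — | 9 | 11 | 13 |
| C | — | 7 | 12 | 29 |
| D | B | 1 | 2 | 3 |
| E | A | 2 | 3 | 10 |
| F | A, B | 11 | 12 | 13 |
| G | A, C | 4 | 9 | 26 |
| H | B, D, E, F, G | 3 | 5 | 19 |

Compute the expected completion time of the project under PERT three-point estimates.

te_A = (9 + 4·14 + 25)/6 = 90/6 = 15
te_B = (9 + 4·11 + 13)/6 = 66/6 = 11
te_C = (7 + 4·12 + 29)/6 = 84/6 = 14
te_D = (1 + 4·2 + 3)/6 = 12/6 = 2
te_E = (2 + 4·3 + 10)/6 = 24/6 = 4
te_F = (11 + 4·12 + 13)/6 = 72/6 = 12
te_G = (4 + 4·9 + 26)/6 = 66/6 = 11
te_H = (3 + 4·5 + 19)/6 = 42/6 = 7

Forward pass:
ES_A = 0; EF_A = 15
ES_B = 0; EF_B = 11
ES_C = 0; EF_C = 14
ES_D = 11; EF_D = 11+2 = 13
ES_E = 15; EF_E = 15+4 = 19
ES_F = max(EF_A=15, EF_B=11) = 15; EF_F = 15+12 = 27
ES_G = max(EF_A=15, EF_C=14) = 15; EF_G = 15+11 = 26
ES_H = max(EF_B=11, EF_D=13, EF_E=19, EF_F=27, EF_G=26) = 27; EF_H = 27+7 = 34
Expected project duration μ = 34 days. Critical path: A → F → H.

34 days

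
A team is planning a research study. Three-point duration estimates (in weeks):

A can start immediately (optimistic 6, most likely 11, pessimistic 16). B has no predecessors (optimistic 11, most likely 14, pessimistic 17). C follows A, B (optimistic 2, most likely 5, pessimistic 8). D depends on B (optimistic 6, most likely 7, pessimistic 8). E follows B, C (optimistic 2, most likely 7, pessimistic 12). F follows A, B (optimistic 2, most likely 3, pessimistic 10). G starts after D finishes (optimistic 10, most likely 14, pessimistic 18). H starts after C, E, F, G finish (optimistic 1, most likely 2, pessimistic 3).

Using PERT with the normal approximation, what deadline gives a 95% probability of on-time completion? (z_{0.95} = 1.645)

39.8 weeks

te_A = (6 + 4·11 + 16)/6 = 66/6 = 11; σ²_A = ((16−6)/6)² = 2.778
te_B = (11 + 4·14 + 17)/6 = 84/6 = 14; σ²_B = ((17−11)/6)² = 1.000
te_C = (2 + 4·5 + 8)/6 = 30/6 = 5; σ²_C = ((8−2)/6)² = 1.000
te_D = (6 + 4·7 + 8)/6 = 42/6 = 7; σ²_D = ((8−6)/6)² = 0.111
te_E = (2 + 4·7 + 12)/6 = 42/6 = 7; σ²_E = ((12−2)/6)² = 2.778
te_F = (2 + 4·3 + 10)/6 = 24/6 = 4; σ²_F = ((10−2)/6)² = 1.778
te_G = (10 + 4·14 + 18)/6 = 84/6 = 14; σ²_G = ((18−10)/6)² = 1.778
te_H = (1 + 4·2 + 3)/6 = 12/6 = 2; σ²_H = ((3−1)/6)² = 0.111

Forward pass:
ES_A = 0; EF_A = 11
ES_B = 0; EF_B = 14
ES_C = max(EF_A=11, EF_B=14) = 14; EF_C = 14+5 = 19
ES_D = 14; EF_D = 14+7 = 21
ES_E = max(EF_B=14, EF_C=19) = 19; EF_E = 19+7 = 26
ES_F = max(EF_A=11, EF_B=14) = 14; EF_F = 14+4 = 18
ES_G = 21; EF_G = 21+14 = 35
ES_H = max(EF_C=19, EF_E=26, EF_F=18, EF_G=35) = 35; EF_H = 35+2 = 37
Expected project duration μ = 37 weeks. Critical path: B → D → G → H.

Variance along critical path = 1.000 + 0.111 + 1.778 + 0.111 = 3.000; σ = 1.732 weeks.
D = μ + z·σ = 37 + 1.645·1.732 = 39.8 weeks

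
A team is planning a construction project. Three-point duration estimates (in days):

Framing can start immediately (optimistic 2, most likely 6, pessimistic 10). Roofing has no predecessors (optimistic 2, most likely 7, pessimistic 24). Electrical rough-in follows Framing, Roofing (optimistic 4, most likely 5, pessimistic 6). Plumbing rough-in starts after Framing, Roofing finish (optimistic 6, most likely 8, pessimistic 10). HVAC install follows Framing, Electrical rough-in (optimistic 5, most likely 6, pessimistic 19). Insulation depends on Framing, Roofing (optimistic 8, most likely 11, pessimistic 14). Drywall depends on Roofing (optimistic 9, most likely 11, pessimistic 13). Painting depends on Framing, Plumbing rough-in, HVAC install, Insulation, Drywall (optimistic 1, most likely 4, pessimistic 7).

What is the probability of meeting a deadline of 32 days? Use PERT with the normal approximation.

te_Framing = (2 + 4·6 + 10)/6 = 36/6 = 6; σ²_Framing = ((10−2)/6)² = 1.778
te_Roofing = (2 + 4·7 + 24)/6 = 54/6 = 9; σ²_Roofing = ((24−2)/6)² = 13.444
te_Electrical rough-in = (4 + 4·5 + 6)/6 = 30/6 = 5; σ²_Electrical rough-in = ((6−4)/6)² = 0.111
te_Plumbing rough-in = (6 + 4·8 + 10)/6 = 48/6 = 8; σ²_Plumbing rough-in = ((10−6)/6)² = 0.444
te_HVAC install = (5 + 4·6 + 19)/6 = 48/6 = 8; σ²_HVAC install = ((19−5)/6)² = 5.444
te_Insulation = (8 + 4·11 + 14)/6 = 66/6 = 11; σ²_Insulation = ((14−8)/6)² = 1.000
te_Drywall = (9 + 4·11 + 13)/6 = 66/6 = 11; σ²_Drywall = ((13−9)/6)² = 0.444
te_Painting = (1 + 4·4 + 7)/6 = 24/6 = 4; σ²_Painting = ((7−1)/6)² = 1.000

Forward pass:
ES_Framing = 0; EF_Framing = 6
ES_Roofing = 0; EF_Roofing = 9
ES_Electrical rough-in = max(EF_Framing=6, EF_Roofing=9) = 9; EF_Electrical rough-in = 9+5 = 14
ES_Plumbing rough-in = max(EF_Framing=6, EF_Roofing=9) = 9; EF_Plumbing rough-in = 9+8 = 17
ES_HVAC install = max(EF_Framing=6, EF_Electrical rough-in=14) = 14; EF_HVAC install = 14+8 = 22
ES_Insulation = max(EF_Framing=6, EF_Roofing=9) = 9; EF_Insulation = 9+11 = 20
ES_Drywall = 9; EF_Drywall = 9+11 = 20
ES_Painting = max(EF_Framing=6, EF_Plumbing rough-in=17, EF_HVAC install=22, EF_Insulation=20, EF_Drywall=20) = 22; EF_Painting = 22+4 = 26
Expected project duration μ = 26 days. Critical path: Roofing → Electrical rough-in → HVAC install → Painting.

Variance along critical path = 13.444 + 0.111 + 5.444 + 1.000 = 20.000; σ = √20.000 = 4.472 days.
Z = (32 − 26) / 4.472 = 1.342
P(T ≤ 32) = Φ(1.342) ≈ 0.910

0.910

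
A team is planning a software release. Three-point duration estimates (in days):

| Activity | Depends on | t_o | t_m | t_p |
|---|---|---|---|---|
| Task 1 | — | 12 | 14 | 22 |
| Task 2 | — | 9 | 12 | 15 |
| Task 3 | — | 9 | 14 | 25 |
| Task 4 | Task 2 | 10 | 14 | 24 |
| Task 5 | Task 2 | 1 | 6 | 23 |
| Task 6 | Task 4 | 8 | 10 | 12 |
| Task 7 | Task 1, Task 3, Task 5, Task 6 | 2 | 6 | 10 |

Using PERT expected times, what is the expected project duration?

te_Task 1 = (12 + 4·14 + 22)/6 = 90/6 = 15
te_Task 2 = (9 + 4·12 + 15)/6 = 72/6 = 12
te_Task 3 = (9 + 4·14 + 25)/6 = 90/6 = 15
te_Task 4 = (10 + 4·14 + 24)/6 = 90/6 = 15
te_Task 5 = (1 + 4·6 + 23)/6 = 48/6 = 8
te_Task 6 = (8 + 4·10 + 12)/6 = 60/6 = 10
te_Task 7 = (2 + 4·6 + 10)/6 = 36/6 = 6

Forward pass:
ES_Task 1 = 0; EF_Task 1 = 15
ES_Task 2 = 0; EF_Task 2 = 12
ES_Task 3 = 0; EF_Task 3 = 15
ES_Task 4 = 12; EF_Task 4 = 12+15 = 27
ES_Task 5 = 12; EF_Task 5 = 12+8 = 20
ES_Task 6 = 27; EF_Task 6 = 27+10 = 37
ES_Task 7 = max(EF_Task 1=15, EF_Task 3=15, EF_Task 5=20, EF_Task 6=37) = 37; EF_Task 7 = 37+6 = 43
Expected project duration μ = 43 days. Critical path: Task 2 → Task 4 → Task 6 → Task 7.

43 days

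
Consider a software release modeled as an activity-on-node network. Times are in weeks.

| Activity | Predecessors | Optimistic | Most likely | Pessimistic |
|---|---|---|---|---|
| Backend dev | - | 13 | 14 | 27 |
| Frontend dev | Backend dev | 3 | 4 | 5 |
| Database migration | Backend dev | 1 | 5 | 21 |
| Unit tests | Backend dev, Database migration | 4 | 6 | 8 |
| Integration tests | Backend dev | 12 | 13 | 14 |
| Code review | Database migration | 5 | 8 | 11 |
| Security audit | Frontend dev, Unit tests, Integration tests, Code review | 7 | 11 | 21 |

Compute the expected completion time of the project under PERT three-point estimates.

43 weeks

te_Backend dev = (13 + 4·14 + 27)/6 = 96/6 = 16
te_Frontend dev = (3 + 4·4 + 5)/6 = 24/6 = 4
te_Database migration = (1 + 4·5 + 21)/6 = 42/6 = 7
te_Unit tests = (4 + 4·6 + 8)/6 = 36/6 = 6
te_Integration tests = (12 + 4·13 + 14)/6 = 78/6 = 13
te_Code review = (5 + 4·8 + 11)/6 = 48/6 = 8
te_Security audit = (7 + 4·11 + 21)/6 = 72/6 = 12

Forward pass:
ES_Backend dev = 0; EF_Backend dev = 16
ES_Frontend dev = 16; EF_Frontend dev = 16+4 = 20
ES_Database migration = 16; EF_Database migration = 16+7 = 23
ES_Unit tests = max(EF_Backend dev=16, EF_Database migration=23) = 23; EF_Unit tests = 23+6 = 29
ES_Integration tests = 16; EF_Integration tests = 16+13 = 29
ES_Code review = 23; EF_Code review = 23+8 = 31
ES_Security audit = max(EF_Frontend dev=20, EF_Unit tests=29, EF_Integration tests=29, EF_Code review=31) = 31; EF_Security audit = 31+12 = 43
Expected project duration μ = 43 weeks. Critical path: Backend dev → Database migration → Code review → Security audit.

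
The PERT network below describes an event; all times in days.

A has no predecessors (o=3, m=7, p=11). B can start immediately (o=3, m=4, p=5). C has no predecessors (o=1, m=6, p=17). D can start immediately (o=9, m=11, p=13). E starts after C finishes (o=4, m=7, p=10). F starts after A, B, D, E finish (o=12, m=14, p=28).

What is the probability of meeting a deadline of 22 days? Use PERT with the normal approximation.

0.020

te_A = (3 + 4·7 + 11)/6 = 42/6 = 7; σ²_A = ((11−3)/6)² = 1.778
te_B = (3 + 4·4 + 5)/6 = 24/6 = 4; σ²_B = ((5−3)/6)² = 0.111
te_C = (1 + 4·6 + 17)/6 = 42/6 = 7; σ²_C = ((17−1)/6)² = 7.111
te_D = (9 + 4·11 + 13)/6 = 66/6 = 11; σ²_D = ((13−9)/6)² = 0.444
te_E = (4 + 4·7 + 10)/6 = 42/6 = 7; σ²_E = ((10−4)/6)² = 1.000
te_F = (12 + 4·14 + 28)/6 = 96/6 = 16; σ²_F = ((28−12)/6)² = 7.111

Forward pass:
ES_A = 0; EF_A = 7
ES_B = 0; EF_B = 4
ES_C = 0; EF_C = 7
ES_D = 0; EF_D = 11
ES_E = 7; EF_E = 7+7 = 14
ES_F = max(EF_A=7, EF_B=4, EF_D=11, EF_E=14) = 14; EF_F = 14+16 = 30
Expected project duration μ = 30 days. Critical path: C → E → F.

Variance along critical path = 7.111 + 1.000 + 7.111 = 15.222; σ = √15.222 = 3.902 days.
Z = (22 − 30) / 3.902 = -2.050
P(T ≤ 22) = Φ(-2.050) ≈ 0.020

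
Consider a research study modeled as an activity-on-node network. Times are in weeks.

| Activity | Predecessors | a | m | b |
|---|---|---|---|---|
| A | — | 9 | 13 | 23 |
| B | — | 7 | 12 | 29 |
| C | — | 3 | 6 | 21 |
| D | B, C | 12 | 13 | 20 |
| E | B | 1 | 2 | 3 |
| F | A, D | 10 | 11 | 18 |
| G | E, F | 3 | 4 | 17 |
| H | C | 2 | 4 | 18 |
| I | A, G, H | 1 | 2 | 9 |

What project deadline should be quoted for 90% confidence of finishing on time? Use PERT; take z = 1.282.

te_A = (9 + 4·13 + 23)/6 = 84/6 = 14; σ²_A = ((23−9)/6)² = 5.444
te_B = (7 + 4·12 + 29)/6 = 84/6 = 14; σ²_B = ((29−7)/6)² = 13.444
te_C = (3 + 4·6 + 21)/6 = 48/6 = 8; σ²_C = ((21−3)/6)² = 9.000
te_D = (12 + 4·13 + 20)/6 = 84/6 = 14; σ²_D = ((20−12)/6)² = 1.778
te_E = (1 + 4·2 + 3)/6 = 12/6 = 2; σ²_E = ((3−1)/6)² = 0.111
te_F = (10 + 4·11 + 18)/6 = 72/6 = 12; σ²_F = ((18−10)/6)² = 1.778
te_G = (3 + 4·4 + 17)/6 = 36/6 = 6; σ²_G = ((17−3)/6)² = 5.444
te_H = (2 + 4·4 + 18)/6 = 36/6 = 6; σ²_H = ((18−2)/6)² = 7.111
te_I = (1 + 4·2 + 9)/6 = 18/6 = 3; σ²_I = ((9−1)/6)² = 1.778

Forward pass:
ES_A = 0; EF_A = 14
ES_B = 0; EF_B = 14
ES_C = 0; EF_C = 8
ES_D = max(EF_B=14, EF_C=8) = 14; EF_D = 14+14 = 28
ES_E = 14; EF_E = 14+2 = 16
ES_F = max(EF_A=14, EF_D=28) = 28; EF_F = 28+12 = 40
ES_G = max(EF_E=16, EF_F=40) = 40; EF_G = 40+6 = 46
ES_H = 8; EF_H = 8+6 = 14
ES_I = max(EF_A=14, EF_G=46, EF_H=14) = 46; EF_I = 46+3 = 49
Expected project duration μ = 49 weeks. Critical path: B → D → F → G → I.

Variance along critical path = 13.444 + 1.778 + 1.778 + 5.444 + 1.778 = 24.222; σ = 4.922 weeks.
D = μ + z·σ = 49 + 1.282·4.922 = 55.3 weeks

55.3 weeks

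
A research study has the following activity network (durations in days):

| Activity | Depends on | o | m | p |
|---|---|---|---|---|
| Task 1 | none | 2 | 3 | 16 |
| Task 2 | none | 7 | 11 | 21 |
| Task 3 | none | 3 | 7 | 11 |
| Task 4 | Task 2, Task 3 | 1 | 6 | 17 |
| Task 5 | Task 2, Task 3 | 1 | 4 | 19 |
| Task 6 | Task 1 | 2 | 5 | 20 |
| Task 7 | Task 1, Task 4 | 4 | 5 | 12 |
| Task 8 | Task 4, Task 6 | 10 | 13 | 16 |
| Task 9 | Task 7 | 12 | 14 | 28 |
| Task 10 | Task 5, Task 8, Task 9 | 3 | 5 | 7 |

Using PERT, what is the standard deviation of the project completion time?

te_Task 1 = (2 + 4·3 + 16)/6 = 30/6 = 5; σ²_Task 1 = ((16−2)/6)² = 5.444
te_Task 2 = (7 + 4·11 + 21)/6 = 72/6 = 12; σ²_Task 2 = ((21−7)/6)² = 5.444
te_Task 3 = (3 + 4·7 + 11)/6 = 42/6 = 7; σ²_Task 3 = ((11−3)/6)² = 1.778
te_Task 4 = (1 + 4·6 + 17)/6 = 42/6 = 7; σ²_Task 4 = ((17−1)/6)² = 7.111
te_Task 5 = (1 + 4·4 + 19)/6 = 36/6 = 6; σ²_Task 5 = ((19−1)/6)² = 9.000
te_Task 6 = (2 + 4·5 + 20)/6 = 42/6 = 7; σ²_Task 6 = ((20−2)/6)² = 9.000
te_Task 7 = (4 + 4·5 + 12)/6 = 36/6 = 6; σ²_Task 7 = ((12−4)/6)² = 1.778
te_Task 8 = (10 + 4·13 + 16)/6 = 78/6 = 13; σ²_Task 8 = ((16−10)/6)² = 1.000
te_Task 9 = (12 + 4·14 + 28)/6 = 96/6 = 16; σ²_Task 9 = ((28−12)/6)² = 7.111
te_Task 10 = (3 + 4·5 + 7)/6 = 30/6 = 5; σ²_Task 10 = ((7−3)/6)² = 0.444

Forward pass:
ES_Task 1 = 0; EF_Task 1 = 5
ES_Task 2 = 0; EF_Task 2 = 12
ES_Task 3 = 0; EF_Task 3 = 7
ES_Task 4 = max(EF_Task 2=12, EF_Task 3=7) = 12; EF_Task 4 = 12+7 = 19
ES_Task 5 = max(EF_Task 2=12, EF_Task 3=7) = 12; EF_Task 5 = 12+6 = 18
ES_Task 6 = 5; EF_Task 6 = 5+7 = 12
ES_Task 7 = max(EF_Task 1=5, EF_Task 4=19) = 19; EF_Task 7 = 19+6 = 25
ES_Task 8 = max(EF_Task 4=19, EF_Task 6=12) = 19; EF_Task 8 = 19+13 = 32
ES_Task 9 = 25; EF_Task 9 = 25+16 = 41
ES_Task 10 = max(EF_Task 5=18, EF_Task 8=32, EF_Task 9=41) = 41; EF_Task 10 = 41+5 = 46
Expected project duration μ = 46 days. Critical path: Task 2 → Task 4 → Task 7 → Task 9 → Task 10.

Variance along critical path = 5.444 + 7.111 + 1.778 + 7.111 + 0.444 = 21.889
σ = √21.889 = 4.679 days

4.68 days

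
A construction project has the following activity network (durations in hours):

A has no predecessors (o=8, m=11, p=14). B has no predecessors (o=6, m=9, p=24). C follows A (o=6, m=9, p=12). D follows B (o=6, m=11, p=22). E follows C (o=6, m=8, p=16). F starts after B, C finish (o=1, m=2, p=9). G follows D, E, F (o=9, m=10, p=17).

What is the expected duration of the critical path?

40 hours

te_A = (8 + 4·11 + 14)/6 = 66/6 = 11
te_B = (6 + 4·9 + 24)/6 = 66/6 = 11
te_C = (6 + 4·9 + 12)/6 = 54/6 = 9
te_D = (6 + 4·11 + 22)/6 = 72/6 = 12
te_E = (6 + 4·8 + 16)/6 = 54/6 = 9
te_F = (1 + 4·2 + 9)/6 = 18/6 = 3
te_G = (9 + 4·10 + 17)/6 = 66/6 = 11

Forward pass:
ES_A = 0; EF_A = 11
ES_B = 0; EF_B = 11
ES_C = 11; EF_C = 11+9 = 20
ES_D = 11; EF_D = 11+12 = 23
ES_E = 20; EF_E = 20+9 = 29
ES_F = max(EF_B=11, EF_C=20) = 20; EF_F = 20+3 = 23
ES_G = max(EF_D=23, EF_E=29, EF_F=23) = 29; EF_G = 29+11 = 40
Expected project duration μ = 40 hours. Critical path: A → C → E → G.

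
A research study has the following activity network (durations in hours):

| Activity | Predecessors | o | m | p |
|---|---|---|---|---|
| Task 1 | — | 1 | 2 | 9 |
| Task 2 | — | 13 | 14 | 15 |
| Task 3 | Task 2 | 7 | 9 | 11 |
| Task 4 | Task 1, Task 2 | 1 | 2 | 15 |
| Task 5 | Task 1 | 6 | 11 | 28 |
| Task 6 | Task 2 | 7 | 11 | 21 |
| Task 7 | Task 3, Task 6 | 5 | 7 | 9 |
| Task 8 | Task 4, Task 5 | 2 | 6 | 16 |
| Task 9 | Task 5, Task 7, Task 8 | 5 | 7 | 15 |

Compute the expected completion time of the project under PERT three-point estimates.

41 hours

te_Task 1 = (1 + 4·2 + 9)/6 = 18/6 = 3
te_Task 2 = (13 + 4·14 + 15)/6 = 84/6 = 14
te_Task 3 = (7 + 4·9 + 11)/6 = 54/6 = 9
te_Task 4 = (1 + 4·2 + 15)/6 = 24/6 = 4
te_Task 5 = (6 + 4·11 + 28)/6 = 78/6 = 13
te_Task 6 = (7 + 4·11 + 21)/6 = 72/6 = 12
te_Task 7 = (5 + 4·7 + 9)/6 = 42/6 = 7
te_Task 8 = (2 + 4·6 + 16)/6 = 42/6 = 7
te_Task 9 = (5 + 4·7 + 15)/6 = 48/6 = 8

Forward pass:
ES_Task 1 = 0; EF_Task 1 = 3
ES_Task 2 = 0; EF_Task 2 = 14
ES_Task 3 = 14; EF_Task 3 = 14+9 = 23
ES_Task 4 = max(EF_Task 1=3, EF_Task 2=14) = 14; EF_Task 4 = 14+4 = 18
ES_Task 5 = 3; EF_Task 5 = 3+13 = 16
ES_Task 6 = 14; EF_Task 6 = 14+12 = 26
ES_Task 7 = max(EF_Task 3=23, EF_Task 6=26) = 26; EF_Task 7 = 26+7 = 33
ES_Task 8 = max(EF_Task 4=18, EF_Task 5=16) = 18; EF_Task 8 = 18+7 = 25
ES_Task 9 = max(EF_Task 5=16, EF_Task 7=33, EF_Task 8=25) = 33; EF_Task 9 = 33+8 = 41
Expected project duration μ = 41 hours. Critical path: Task 2 → Task 6 → Task 7 → Task 9.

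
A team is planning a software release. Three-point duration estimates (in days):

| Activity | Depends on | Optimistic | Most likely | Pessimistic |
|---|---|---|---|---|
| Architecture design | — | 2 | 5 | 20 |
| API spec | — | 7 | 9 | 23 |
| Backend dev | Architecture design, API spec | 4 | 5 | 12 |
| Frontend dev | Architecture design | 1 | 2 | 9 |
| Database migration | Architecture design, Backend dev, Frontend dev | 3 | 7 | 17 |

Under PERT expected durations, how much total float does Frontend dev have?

te_Architecture design = (2 + 4·5 + 20)/6 = 42/6 = 7
te_API spec = (7 + 4·9 + 23)/6 = 66/6 = 11
te_Backend dev = (4 + 4·5 + 12)/6 = 36/6 = 6
te_Frontend dev = (1 + 4·2 + 9)/6 = 18/6 = 3
te_Database migration = (3 + 4·7 + 17)/6 = 48/6 = 8

Forward pass:
ES_Architecture design = 0; EF_Architecture design = 7
ES_API spec = 0; EF_API spec = 11
ES_Backend dev = max(EF_Architecture design=7, EF_API spec=11) = 11; EF_Backend dev = 11+6 = 17
ES_Frontend dev = 7; EF_Frontend dev = 7+3 = 10
ES_Database migration = max(EF_Architecture design=7, EF_Backend dev=17, EF_Frontend dev=10) = 17; EF_Database migration = 17+8 = 25
Expected project duration μ = 25 days. Critical path: API spec → Backend dev → Database migration.

Backward pass:
LF_Database migration = 25; LS_Database migration = 25−8 = 17
LF_Frontend dev = LS_Database migration = 17; LS_Frontend dev = 17−3 = 14
LF_Backend dev = LS_Database migration = 17; LS_Backend dev = 17−6 = 11
LF_API spec = LS_Backend dev = 11; LS_API spec = 11−11 = 0
LF_Architecture design = min(LS_Backend dev=11, LS_Frontend dev=14, LS_Database migration=17) = 11; LS_Architecture design = 11−7 = 4
Slack_Frontend dev = LS_Frontend dev − ES_Frontend dev = 14 − 7 = 7

7 days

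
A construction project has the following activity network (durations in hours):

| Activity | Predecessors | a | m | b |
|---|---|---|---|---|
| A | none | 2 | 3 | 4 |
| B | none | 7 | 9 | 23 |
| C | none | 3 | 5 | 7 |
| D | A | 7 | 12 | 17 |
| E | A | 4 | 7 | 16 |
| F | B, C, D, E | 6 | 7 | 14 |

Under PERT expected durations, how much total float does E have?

te_A = (2 + 4·3 + 4)/6 = 18/6 = 3
te_B = (7 + 4·9 + 23)/6 = 66/6 = 11
te_C = (3 + 4·5 + 7)/6 = 30/6 = 5
te_D = (7 + 4·12 + 17)/6 = 72/6 = 12
te_E = (4 + 4·7 + 16)/6 = 48/6 = 8
te_F = (6 + 4·7 + 14)/6 = 48/6 = 8

Forward pass:
ES_A = 0; EF_A = 3
ES_B = 0; EF_B = 11
ES_C = 0; EF_C = 5
ES_D = 3; EF_D = 3+12 = 15
ES_E = 3; EF_E = 3+8 = 11
ES_F = max(EF_B=11, EF_C=5, EF_D=15, EF_E=11) = 15; EF_F = 15+8 = 23
Expected project duration μ = 23 hours. Critical path: A → D → F.

Backward pass:
LF_F = 23; LS_F = 23−8 = 15
LF_E = LS_F = 15; LS_E = 15−8 = 7
LF_D = LS_F = 15; LS_D = 15−12 = 3
LF_C = LS_F = 15; LS_C = 15−5 = 10
LF_B = LS_F = 15; LS_B = 15−11 = 4
LF_A = min(LS_D=3, LS_E=7) = 3; LS_A = 3−3 = 0
Slack_E = LS_E − ES_E = 7 − 3 = 4

4 hours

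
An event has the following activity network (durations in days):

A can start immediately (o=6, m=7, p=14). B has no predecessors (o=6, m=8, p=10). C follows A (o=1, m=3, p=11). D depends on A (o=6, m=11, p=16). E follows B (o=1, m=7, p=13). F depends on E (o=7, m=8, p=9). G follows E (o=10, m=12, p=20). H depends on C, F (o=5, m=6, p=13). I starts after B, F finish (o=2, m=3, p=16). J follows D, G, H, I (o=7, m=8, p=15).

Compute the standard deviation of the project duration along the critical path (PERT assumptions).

te_A = (6 + 4·7 + 14)/6 = 48/6 = 8; σ²_A = ((14−6)/6)² = 1.778
te_B = (6 + 4·8 + 10)/6 = 48/6 = 8; σ²_B = ((10−6)/6)² = 0.444
te_C = (1 + 4·3 + 11)/6 = 24/6 = 4; σ²_C = ((11−1)/6)² = 2.778
te_D = (6 + 4·11 + 16)/6 = 66/6 = 11; σ²_D = ((16−6)/6)² = 2.778
te_E = (1 + 4·7 + 13)/6 = 42/6 = 7; σ²_E = ((13−1)/6)² = 4.000
te_F = (7 + 4·8 + 9)/6 = 48/6 = 8; σ²_F = ((9−7)/6)² = 0.111
te_G = (10 + 4·12 + 20)/6 = 78/6 = 13; σ²_G = ((20−10)/6)² = 2.778
te_H = (5 + 4·6 + 13)/6 = 42/6 = 7; σ²_H = ((13−5)/6)² = 1.778
te_I = (2 + 4·3 + 16)/6 = 30/6 = 5; σ²_I = ((16−2)/6)² = 5.444
te_J = (7 + 4·8 + 15)/6 = 54/6 = 9; σ²_J = ((15−7)/6)² = 1.778

Forward pass:
ES_A = 0; EF_A = 8
ES_B = 0; EF_B = 8
ES_C = 8; EF_C = 8+4 = 12
ES_D = 8; EF_D = 8+11 = 19
ES_E = 8; EF_E = 8+7 = 15
ES_F = 15; EF_F = 15+8 = 23
ES_G = 15; EF_G = 15+13 = 28
ES_H = max(EF_C=12, EF_F=23) = 23; EF_H = 23+7 = 30
ES_I = max(EF_B=8, EF_F=23) = 23; EF_I = 23+5 = 28
ES_J = max(EF_D=19, EF_G=28, EF_H=30, EF_I=28) = 30; EF_J = 30+9 = 39
Expected project duration μ = 39 days. Critical path: B → E → F → H → J.

Variance along critical path = 0.444 + 4.000 + 0.111 + 1.778 + 1.778 = 8.111
σ = √8.111 = 2.848 days

2.85 days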